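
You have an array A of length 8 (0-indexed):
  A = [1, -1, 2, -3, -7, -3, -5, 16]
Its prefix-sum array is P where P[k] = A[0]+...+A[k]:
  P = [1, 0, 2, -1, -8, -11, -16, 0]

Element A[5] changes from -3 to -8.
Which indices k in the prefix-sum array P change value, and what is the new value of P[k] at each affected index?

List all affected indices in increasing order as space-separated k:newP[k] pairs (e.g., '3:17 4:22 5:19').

Answer: 5:-16 6:-21 7:-5

Derivation:
P[k] = A[0] + ... + A[k]
P[k] includes A[5] iff k >= 5
Affected indices: 5, 6, ..., 7; delta = -5
  P[5]: -11 + -5 = -16
  P[6]: -16 + -5 = -21
  P[7]: 0 + -5 = -5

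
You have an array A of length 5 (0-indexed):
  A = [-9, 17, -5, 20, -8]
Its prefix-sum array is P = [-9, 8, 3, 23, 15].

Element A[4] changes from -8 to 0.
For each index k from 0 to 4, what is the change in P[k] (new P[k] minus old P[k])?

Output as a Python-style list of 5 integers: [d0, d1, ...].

Element change: A[4] -8 -> 0, delta = 8
For k < 4: P[k] unchanged, delta_P[k] = 0
For k >= 4: P[k] shifts by exactly 8
Delta array: [0, 0, 0, 0, 8]

Answer: [0, 0, 0, 0, 8]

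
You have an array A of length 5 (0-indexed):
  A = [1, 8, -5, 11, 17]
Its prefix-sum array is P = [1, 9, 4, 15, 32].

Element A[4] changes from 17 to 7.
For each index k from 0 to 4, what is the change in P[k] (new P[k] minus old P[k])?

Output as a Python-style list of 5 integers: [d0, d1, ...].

Element change: A[4] 17 -> 7, delta = -10
For k < 4: P[k] unchanged, delta_P[k] = 0
For k >= 4: P[k] shifts by exactly -10
Delta array: [0, 0, 0, 0, -10]

Answer: [0, 0, 0, 0, -10]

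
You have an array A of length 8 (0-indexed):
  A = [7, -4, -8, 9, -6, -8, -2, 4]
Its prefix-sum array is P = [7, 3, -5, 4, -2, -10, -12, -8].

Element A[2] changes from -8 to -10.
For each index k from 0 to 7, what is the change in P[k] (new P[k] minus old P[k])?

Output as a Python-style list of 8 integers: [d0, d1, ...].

Answer: [0, 0, -2, -2, -2, -2, -2, -2]

Derivation:
Element change: A[2] -8 -> -10, delta = -2
For k < 2: P[k] unchanged, delta_P[k] = 0
For k >= 2: P[k] shifts by exactly -2
Delta array: [0, 0, -2, -2, -2, -2, -2, -2]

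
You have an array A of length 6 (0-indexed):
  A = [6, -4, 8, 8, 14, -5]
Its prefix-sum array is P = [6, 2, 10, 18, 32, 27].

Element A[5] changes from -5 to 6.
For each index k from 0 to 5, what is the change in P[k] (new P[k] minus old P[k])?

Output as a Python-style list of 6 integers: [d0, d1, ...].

Element change: A[5] -5 -> 6, delta = 11
For k < 5: P[k] unchanged, delta_P[k] = 0
For k >= 5: P[k] shifts by exactly 11
Delta array: [0, 0, 0, 0, 0, 11]

Answer: [0, 0, 0, 0, 0, 11]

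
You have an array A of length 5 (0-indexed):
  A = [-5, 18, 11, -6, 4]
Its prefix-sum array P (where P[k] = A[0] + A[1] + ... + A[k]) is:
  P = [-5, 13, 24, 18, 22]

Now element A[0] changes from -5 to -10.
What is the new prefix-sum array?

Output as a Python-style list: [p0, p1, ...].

Answer: [-10, 8, 19, 13, 17]

Derivation:
Change: A[0] -5 -> -10, delta = -5
P[k] for k < 0: unchanged (A[0] not included)
P[k] for k >= 0: shift by delta = -5
  P[0] = -5 + -5 = -10
  P[1] = 13 + -5 = 8
  P[2] = 24 + -5 = 19
  P[3] = 18 + -5 = 13
  P[4] = 22 + -5 = 17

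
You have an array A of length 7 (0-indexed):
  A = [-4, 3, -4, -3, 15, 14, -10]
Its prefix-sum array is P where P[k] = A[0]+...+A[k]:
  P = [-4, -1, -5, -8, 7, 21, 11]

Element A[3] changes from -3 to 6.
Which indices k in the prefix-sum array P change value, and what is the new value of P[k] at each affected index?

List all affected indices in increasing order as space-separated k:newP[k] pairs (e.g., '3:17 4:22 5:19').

P[k] = A[0] + ... + A[k]
P[k] includes A[3] iff k >= 3
Affected indices: 3, 4, ..., 6; delta = 9
  P[3]: -8 + 9 = 1
  P[4]: 7 + 9 = 16
  P[5]: 21 + 9 = 30
  P[6]: 11 + 9 = 20

Answer: 3:1 4:16 5:30 6:20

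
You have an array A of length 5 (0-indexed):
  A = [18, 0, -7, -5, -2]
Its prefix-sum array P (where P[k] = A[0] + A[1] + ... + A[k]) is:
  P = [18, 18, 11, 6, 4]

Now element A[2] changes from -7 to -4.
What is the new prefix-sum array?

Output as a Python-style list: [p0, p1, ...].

Change: A[2] -7 -> -4, delta = 3
P[k] for k < 2: unchanged (A[2] not included)
P[k] for k >= 2: shift by delta = 3
  P[0] = 18 + 0 = 18
  P[1] = 18 + 0 = 18
  P[2] = 11 + 3 = 14
  P[3] = 6 + 3 = 9
  P[4] = 4 + 3 = 7

Answer: [18, 18, 14, 9, 7]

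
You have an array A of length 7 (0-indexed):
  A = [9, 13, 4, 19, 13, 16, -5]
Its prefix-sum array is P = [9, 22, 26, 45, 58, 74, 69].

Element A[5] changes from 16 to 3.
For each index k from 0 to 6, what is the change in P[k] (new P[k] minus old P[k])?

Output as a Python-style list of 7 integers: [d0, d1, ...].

Element change: A[5] 16 -> 3, delta = -13
For k < 5: P[k] unchanged, delta_P[k] = 0
For k >= 5: P[k] shifts by exactly -13
Delta array: [0, 0, 0, 0, 0, -13, -13]

Answer: [0, 0, 0, 0, 0, -13, -13]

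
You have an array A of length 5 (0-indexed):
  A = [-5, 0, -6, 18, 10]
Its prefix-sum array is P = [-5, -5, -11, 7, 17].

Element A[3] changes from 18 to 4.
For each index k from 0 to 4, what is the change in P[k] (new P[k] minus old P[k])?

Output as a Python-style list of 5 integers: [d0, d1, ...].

Answer: [0, 0, 0, -14, -14]

Derivation:
Element change: A[3] 18 -> 4, delta = -14
For k < 3: P[k] unchanged, delta_P[k] = 0
For k >= 3: P[k] shifts by exactly -14
Delta array: [0, 0, 0, -14, -14]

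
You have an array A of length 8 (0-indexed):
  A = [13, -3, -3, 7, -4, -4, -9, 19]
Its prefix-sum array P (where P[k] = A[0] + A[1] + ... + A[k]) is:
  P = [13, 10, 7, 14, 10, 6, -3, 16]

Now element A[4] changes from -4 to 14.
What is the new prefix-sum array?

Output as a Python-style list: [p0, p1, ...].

Change: A[4] -4 -> 14, delta = 18
P[k] for k < 4: unchanged (A[4] not included)
P[k] for k >= 4: shift by delta = 18
  P[0] = 13 + 0 = 13
  P[1] = 10 + 0 = 10
  P[2] = 7 + 0 = 7
  P[3] = 14 + 0 = 14
  P[4] = 10 + 18 = 28
  P[5] = 6 + 18 = 24
  P[6] = -3 + 18 = 15
  P[7] = 16 + 18 = 34

Answer: [13, 10, 7, 14, 28, 24, 15, 34]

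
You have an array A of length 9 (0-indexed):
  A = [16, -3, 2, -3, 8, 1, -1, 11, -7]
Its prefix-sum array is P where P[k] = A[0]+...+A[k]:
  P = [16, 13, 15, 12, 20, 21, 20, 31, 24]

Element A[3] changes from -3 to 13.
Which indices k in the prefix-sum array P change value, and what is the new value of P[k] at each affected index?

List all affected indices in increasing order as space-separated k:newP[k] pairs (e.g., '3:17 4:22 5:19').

Answer: 3:28 4:36 5:37 6:36 7:47 8:40

Derivation:
P[k] = A[0] + ... + A[k]
P[k] includes A[3] iff k >= 3
Affected indices: 3, 4, ..., 8; delta = 16
  P[3]: 12 + 16 = 28
  P[4]: 20 + 16 = 36
  P[5]: 21 + 16 = 37
  P[6]: 20 + 16 = 36
  P[7]: 31 + 16 = 47
  P[8]: 24 + 16 = 40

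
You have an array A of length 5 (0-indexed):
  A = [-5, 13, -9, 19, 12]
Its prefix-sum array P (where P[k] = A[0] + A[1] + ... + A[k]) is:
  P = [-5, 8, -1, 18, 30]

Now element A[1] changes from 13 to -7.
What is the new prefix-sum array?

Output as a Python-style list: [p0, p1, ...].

Change: A[1] 13 -> -7, delta = -20
P[k] for k < 1: unchanged (A[1] not included)
P[k] for k >= 1: shift by delta = -20
  P[0] = -5 + 0 = -5
  P[1] = 8 + -20 = -12
  P[2] = -1 + -20 = -21
  P[3] = 18 + -20 = -2
  P[4] = 30 + -20 = 10

Answer: [-5, -12, -21, -2, 10]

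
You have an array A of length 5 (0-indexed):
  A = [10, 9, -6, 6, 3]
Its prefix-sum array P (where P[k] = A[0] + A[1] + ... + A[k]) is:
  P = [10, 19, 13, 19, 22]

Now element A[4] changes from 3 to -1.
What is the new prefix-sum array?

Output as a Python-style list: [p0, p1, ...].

Change: A[4] 3 -> -1, delta = -4
P[k] for k < 4: unchanged (A[4] not included)
P[k] for k >= 4: shift by delta = -4
  P[0] = 10 + 0 = 10
  P[1] = 19 + 0 = 19
  P[2] = 13 + 0 = 13
  P[3] = 19 + 0 = 19
  P[4] = 22 + -4 = 18

Answer: [10, 19, 13, 19, 18]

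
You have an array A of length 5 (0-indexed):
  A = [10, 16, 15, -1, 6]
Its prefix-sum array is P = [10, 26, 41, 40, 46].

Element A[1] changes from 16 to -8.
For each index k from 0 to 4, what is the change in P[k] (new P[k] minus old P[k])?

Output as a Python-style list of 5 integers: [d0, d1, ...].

Answer: [0, -24, -24, -24, -24]

Derivation:
Element change: A[1] 16 -> -8, delta = -24
For k < 1: P[k] unchanged, delta_P[k] = 0
For k >= 1: P[k] shifts by exactly -24
Delta array: [0, -24, -24, -24, -24]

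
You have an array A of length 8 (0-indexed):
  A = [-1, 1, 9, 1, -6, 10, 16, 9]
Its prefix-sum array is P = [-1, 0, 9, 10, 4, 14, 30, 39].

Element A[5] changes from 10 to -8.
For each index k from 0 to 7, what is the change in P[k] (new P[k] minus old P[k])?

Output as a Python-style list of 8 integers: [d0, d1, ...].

Answer: [0, 0, 0, 0, 0, -18, -18, -18]

Derivation:
Element change: A[5] 10 -> -8, delta = -18
For k < 5: P[k] unchanged, delta_P[k] = 0
For k >= 5: P[k] shifts by exactly -18
Delta array: [0, 0, 0, 0, 0, -18, -18, -18]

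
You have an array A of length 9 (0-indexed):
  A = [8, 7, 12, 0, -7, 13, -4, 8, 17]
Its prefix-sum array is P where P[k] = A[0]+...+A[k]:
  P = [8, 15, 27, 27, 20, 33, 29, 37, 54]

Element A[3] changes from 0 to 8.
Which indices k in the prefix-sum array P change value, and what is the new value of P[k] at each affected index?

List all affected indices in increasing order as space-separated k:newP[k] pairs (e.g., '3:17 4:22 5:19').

P[k] = A[0] + ... + A[k]
P[k] includes A[3] iff k >= 3
Affected indices: 3, 4, ..., 8; delta = 8
  P[3]: 27 + 8 = 35
  P[4]: 20 + 8 = 28
  P[5]: 33 + 8 = 41
  P[6]: 29 + 8 = 37
  P[7]: 37 + 8 = 45
  P[8]: 54 + 8 = 62

Answer: 3:35 4:28 5:41 6:37 7:45 8:62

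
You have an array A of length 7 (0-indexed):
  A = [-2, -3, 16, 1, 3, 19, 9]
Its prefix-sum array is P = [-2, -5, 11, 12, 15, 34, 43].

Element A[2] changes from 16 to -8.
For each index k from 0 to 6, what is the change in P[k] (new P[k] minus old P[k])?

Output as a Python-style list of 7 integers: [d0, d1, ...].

Element change: A[2] 16 -> -8, delta = -24
For k < 2: P[k] unchanged, delta_P[k] = 0
For k >= 2: P[k] shifts by exactly -24
Delta array: [0, 0, -24, -24, -24, -24, -24]

Answer: [0, 0, -24, -24, -24, -24, -24]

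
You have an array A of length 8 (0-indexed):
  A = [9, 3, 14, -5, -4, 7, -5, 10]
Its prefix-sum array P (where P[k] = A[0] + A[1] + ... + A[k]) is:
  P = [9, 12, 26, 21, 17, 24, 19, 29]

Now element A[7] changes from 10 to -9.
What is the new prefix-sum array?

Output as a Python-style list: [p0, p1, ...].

Change: A[7] 10 -> -9, delta = -19
P[k] for k < 7: unchanged (A[7] not included)
P[k] for k >= 7: shift by delta = -19
  P[0] = 9 + 0 = 9
  P[1] = 12 + 0 = 12
  P[2] = 26 + 0 = 26
  P[3] = 21 + 0 = 21
  P[4] = 17 + 0 = 17
  P[5] = 24 + 0 = 24
  P[6] = 19 + 0 = 19
  P[7] = 29 + -19 = 10

Answer: [9, 12, 26, 21, 17, 24, 19, 10]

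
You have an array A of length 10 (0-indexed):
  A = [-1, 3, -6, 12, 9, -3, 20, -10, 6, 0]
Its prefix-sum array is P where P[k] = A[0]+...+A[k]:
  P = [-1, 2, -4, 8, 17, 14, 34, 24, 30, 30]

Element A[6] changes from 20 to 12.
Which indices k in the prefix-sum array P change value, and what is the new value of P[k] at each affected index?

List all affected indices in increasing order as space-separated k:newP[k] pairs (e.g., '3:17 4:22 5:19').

Answer: 6:26 7:16 8:22 9:22

Derivation:
P[k] = A[0] + ... + A[k]
P[k] includes A[6] iff k >= 6
Affected indices: 6, 7, ..., 9; delta = -8
  P[6]: 34 + -8 = 26
  P[7]: 24 + -8 = 16
  P[8]: 30 + -8 = 22
  P[9]: 30 + -8 = 22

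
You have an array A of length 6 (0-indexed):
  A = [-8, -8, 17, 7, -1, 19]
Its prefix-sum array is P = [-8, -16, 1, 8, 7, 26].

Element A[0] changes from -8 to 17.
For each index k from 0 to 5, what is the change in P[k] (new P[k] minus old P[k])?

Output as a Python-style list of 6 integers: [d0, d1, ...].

Element change: A[0] -8 -> 17, delta = 25
For k < 0: P[k] unchanged, delta_P[k] = 0
For k >= 0: P[k] shifts by exactly 25
Delta array: [25, 25, 25, 25, 25, 25]

Answer: [25, 25, 25, 25, 25, 25]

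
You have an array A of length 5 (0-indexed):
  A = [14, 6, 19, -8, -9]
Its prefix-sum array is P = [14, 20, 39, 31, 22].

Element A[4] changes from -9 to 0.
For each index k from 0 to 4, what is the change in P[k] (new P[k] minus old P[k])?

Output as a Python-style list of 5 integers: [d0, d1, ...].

Element change: A[4] -9 -> 0, delta = 9
For k < 4: P[k] unchanged, delta_P[k] = 0
For k >= 4: P[k] shifts by exactly 9
Delta array: [0, 0, 0, 0, 9]

Answer: [0, 0, 0, 0, 9]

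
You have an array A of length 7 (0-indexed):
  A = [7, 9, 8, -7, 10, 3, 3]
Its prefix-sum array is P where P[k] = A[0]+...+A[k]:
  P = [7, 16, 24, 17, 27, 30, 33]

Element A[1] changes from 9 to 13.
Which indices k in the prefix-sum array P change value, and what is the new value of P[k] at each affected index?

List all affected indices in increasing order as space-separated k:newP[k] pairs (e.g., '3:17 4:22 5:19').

P[k] = A[0] + ... + A[k]
P[k] includes A[1] iff k >= 1
Affected indices: 1, 2, ..., 6; delta = 4
  P[1]: 16 + 4 = 20
  P[2]: 24 + 4 = 28
  P[3]: 17 + 4 = 21
  P[4]: 27 + 4 = 31
  P[5]: 30 + 4 = 34
  P[6]: 33 + 4 = 37

Answer: 1:20 2:28 3:21 4:31 5:34 6:37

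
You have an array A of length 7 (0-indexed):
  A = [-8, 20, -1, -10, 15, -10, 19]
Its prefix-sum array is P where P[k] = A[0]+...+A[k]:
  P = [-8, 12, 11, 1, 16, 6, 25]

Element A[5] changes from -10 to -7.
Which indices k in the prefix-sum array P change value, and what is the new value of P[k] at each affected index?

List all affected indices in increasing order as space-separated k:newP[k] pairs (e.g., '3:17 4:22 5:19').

P[k] = A[0] + ... + A[k]
P[k] includes A[5] iff k >= 5
Affected indices: 5, 6, ..., 6; delta = 3
  P[5]: 6 + 3 = 9
  P[6]: 25 + 3 = 28

Answer: 5:9 6:28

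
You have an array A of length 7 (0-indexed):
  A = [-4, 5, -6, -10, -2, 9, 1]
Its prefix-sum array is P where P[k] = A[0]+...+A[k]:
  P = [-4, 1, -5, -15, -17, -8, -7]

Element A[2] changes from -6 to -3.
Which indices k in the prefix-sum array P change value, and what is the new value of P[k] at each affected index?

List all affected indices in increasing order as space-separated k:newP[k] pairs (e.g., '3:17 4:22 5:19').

Answer: 2:-2 3:-12 4:-14 5:-5 6:-4

Derivation:
P[k] = A[0] + ... + A[k]
P[k] includes A[2] iff k >= 2
Affected indices: 2, 3, ..., 6; delta = 3
  P[2]: -5 + 3 = -2
  P[3]: -15 + 3 = -12
  P[4]: -17 + 3 = -14
  P[5]: -8 + 3 = -5
  P[6]: -7 + 3 = -4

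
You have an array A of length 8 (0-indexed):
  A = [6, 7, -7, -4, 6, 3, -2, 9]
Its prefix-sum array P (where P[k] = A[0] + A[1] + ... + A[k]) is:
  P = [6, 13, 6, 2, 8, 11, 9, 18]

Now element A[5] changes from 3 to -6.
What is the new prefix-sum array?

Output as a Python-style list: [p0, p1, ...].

Answer: [6, 13, 6, 2, 8, 2, 0, 9]

Derivation:
Change: A[5] 3 -> -6, delta = -9
P[k] for k < 5: unchanged (A[5] not included)
P[k] for k >= 5: shift by delta = -9
  P[0] = 6 + 0 = 6
  P[1] = 13 + 0 = 13
  P[2] = 6 + 0 = 6
  P[3] = 2 + 0 = 2
  P[4] = 8 + 0 = 8
  P[5] = 11 + -9 = 2
  P[6] = 9 + -9 = 0
  P[7] = 18 + -9 = 9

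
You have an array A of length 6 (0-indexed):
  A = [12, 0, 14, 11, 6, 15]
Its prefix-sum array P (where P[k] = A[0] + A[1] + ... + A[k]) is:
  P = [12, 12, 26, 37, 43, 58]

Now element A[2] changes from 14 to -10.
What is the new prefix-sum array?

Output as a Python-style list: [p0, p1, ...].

Change: A[2] 14 -> -10, delta = -24
P[k] for k < 2: unchanged (A[2] not included)
P[k] for k >= 2: shift by delta = -24
  P[0] = 12 + 0 = 12
  P[1] = 12 + 0 = 12
  P[2] = 26 + -24 = 2
  P[3] = 37 + -24 = 13
  P[4] = 43 + -24 = 19
  P[5] = 58 + -24 = 34

Answer: [12, 12, 2, 13, 19, 34]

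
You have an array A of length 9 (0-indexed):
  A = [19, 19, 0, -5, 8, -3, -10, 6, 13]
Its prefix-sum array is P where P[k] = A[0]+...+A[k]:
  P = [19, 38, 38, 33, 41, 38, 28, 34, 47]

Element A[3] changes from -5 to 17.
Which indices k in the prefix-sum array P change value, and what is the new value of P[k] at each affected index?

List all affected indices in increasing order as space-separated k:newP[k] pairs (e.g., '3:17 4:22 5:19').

P[k] = A[0] + ... + A[k]
P[k] includes A[3] iff k >= 3
Affected indices: 3, 4, ..., 8; delta = 22
  P[3]: 33 + 22 = 55
  P[4]: 41 + 22 = 63
  P[5]: 38 + 22 = 60
  P[6]: 28 + 22 = 50
  P[7]: 34 + 22 = 56
  P[8]: 47 + 22 = 69

Answer: 3:55 4:63 5:60 6:50 7:56 8:69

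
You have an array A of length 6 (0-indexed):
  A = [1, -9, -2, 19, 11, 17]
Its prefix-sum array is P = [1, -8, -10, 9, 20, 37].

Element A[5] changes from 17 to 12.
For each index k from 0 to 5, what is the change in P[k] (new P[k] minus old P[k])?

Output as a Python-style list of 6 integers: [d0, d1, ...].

Answer: [0, 0, 0, 0, 0, -5]

Derivation:
Element change: A[5] 17 -> 12, delta = -5
For k < 5: P[k] unchanged, delta_P[k] = 0
For k >= 5: P[k] shifts by exactly -5
Delta array: [0, 0, 0, 0, 0, -5]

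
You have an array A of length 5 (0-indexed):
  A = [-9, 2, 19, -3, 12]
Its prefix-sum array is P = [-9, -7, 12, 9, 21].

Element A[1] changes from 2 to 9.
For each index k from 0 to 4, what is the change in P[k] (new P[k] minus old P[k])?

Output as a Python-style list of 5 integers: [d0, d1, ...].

Element change: A[1] 2 -> 9, delta = 7
For k < 1: P[k] unchanged, delta_P[k] = 0
For k >= 1: P[k] shifts by exactly 7
Delta array: [0, 7, 7, 7, 7]

Answer: [0, 7, 7, 7, 7]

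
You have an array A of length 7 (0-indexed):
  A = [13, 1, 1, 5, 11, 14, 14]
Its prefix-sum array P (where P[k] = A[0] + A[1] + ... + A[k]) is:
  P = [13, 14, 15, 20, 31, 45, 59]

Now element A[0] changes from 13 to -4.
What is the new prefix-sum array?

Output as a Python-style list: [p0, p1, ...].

Answer: [-4, -3, -2, 3, 14, 28, 42]

Derivation:
Change: A[0] 13 -> -4, delta = -17
P[k] for k < 0: unchanged (A[0] not included)
P[k] for k >= 0: shift by delta = -17
  P[0] = 13 + -17 = -4
  P[1] = 14 + -17 = -3
  P[2] = 15 + -17 = -2
  P[3] = 20 + -17 = 3
  P[4] = 31 + -17 = 14
  P[5] = 45 + -17 = 28
  P[6] = 59 + -17 = 42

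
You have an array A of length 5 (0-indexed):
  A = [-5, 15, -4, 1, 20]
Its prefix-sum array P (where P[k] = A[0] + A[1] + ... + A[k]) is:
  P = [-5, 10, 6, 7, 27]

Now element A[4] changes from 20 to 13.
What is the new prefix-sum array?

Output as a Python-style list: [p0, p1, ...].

Change: A[4] 20 -> 13, delta = -7
P[k] for k < 4: unchanged (A[4] not included)
P[k] for k >= 4: shift by delta = -7
  P[0] = -5 + 0 = -5
  P[1] = 10 + 0 = 10
  P[2] = 6 + 0 = 6
  P[3] = 7 + 0 = 7
  P[4] = 27 + -7 = 20

Answer: [-5, 10, 6, 7, 20]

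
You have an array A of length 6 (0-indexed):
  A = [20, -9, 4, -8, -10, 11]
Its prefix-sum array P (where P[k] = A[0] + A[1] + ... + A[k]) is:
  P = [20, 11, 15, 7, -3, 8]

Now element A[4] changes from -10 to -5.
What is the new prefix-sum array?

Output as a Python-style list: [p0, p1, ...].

Change: A[4] -10 -> -5, delta = 5
P[k] for k < 4: unchanged (A[4] not included)
P[k] for k >= 4: shift by delta = 5
  P[0] = 20 + 0 = 20
  P[1] = 11 + 0 = 11
  P[2] = 15 + 0 = 15
  P[3] = 7 + 0 = 7
  P[4] = -3 + 5 = 2
  P[5] = 8 + 5 = 13

Answer: [20, 11, 15, 7, 2, 13]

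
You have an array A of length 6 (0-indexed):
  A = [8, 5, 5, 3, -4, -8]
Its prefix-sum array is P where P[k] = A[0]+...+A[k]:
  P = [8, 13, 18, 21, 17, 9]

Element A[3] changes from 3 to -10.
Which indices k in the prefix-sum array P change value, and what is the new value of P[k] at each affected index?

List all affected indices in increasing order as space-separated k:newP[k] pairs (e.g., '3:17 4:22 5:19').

Answer: 3:8 4:4 5:-4

Derivation:
P[k] = A[0] + ... + A[k]
P[k] includes A[3] iff k >= 3
Affected indices: 3, 4, ..., 5; delta = -13
  P[3]: 21 + -13 = 8
  P[4]: 17 + -13 = 4
  P[5]: 9 + -13 = -4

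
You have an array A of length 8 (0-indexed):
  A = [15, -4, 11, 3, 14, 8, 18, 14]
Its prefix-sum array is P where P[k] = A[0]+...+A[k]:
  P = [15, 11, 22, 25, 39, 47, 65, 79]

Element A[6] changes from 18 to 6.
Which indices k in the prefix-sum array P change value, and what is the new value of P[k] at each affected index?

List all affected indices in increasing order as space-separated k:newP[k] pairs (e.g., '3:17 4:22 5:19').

Answer: 6:53 7:67

Derivation:
P[k] = A[0] + ... + A[k]
P[k] includes A[6] iff k >= 6
Affected indices: 6, 7, ..., 7; delta = -12
  P[6]: 65 + -12 = 53
  P[7]: 79 + -12 = 67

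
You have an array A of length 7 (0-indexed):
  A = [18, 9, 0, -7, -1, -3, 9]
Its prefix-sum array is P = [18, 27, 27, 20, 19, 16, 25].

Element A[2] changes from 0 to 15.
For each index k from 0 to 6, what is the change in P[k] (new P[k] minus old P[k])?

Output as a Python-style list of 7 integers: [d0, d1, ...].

Answer: [0, 0, 15, 15, 15, 15, 15]

Derivation:
Element change: A[2] 0 -> 15, delta = 15
For k < 2: P[k] unchanged, delta_P[k] = 0
For k >= 2: P[k] shifts by exactly 15
Delta array: [0, 0, 15, 15, 15, 15, 15]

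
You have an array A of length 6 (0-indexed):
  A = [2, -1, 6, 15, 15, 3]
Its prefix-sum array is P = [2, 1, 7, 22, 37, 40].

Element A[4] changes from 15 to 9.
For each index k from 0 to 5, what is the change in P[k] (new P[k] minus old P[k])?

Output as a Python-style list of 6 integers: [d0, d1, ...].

Answer: [0, 0, 0, 0, -6, -6]

Derivation:
Element change: A[4] 15 -> 9, delta = -6
For k < 4: P[k] unchanged, delta_P[k] = 0
For k >= 4: P[k] shifts by exactly -6
Delta array: [0, 0, 0, 0, -6, -6]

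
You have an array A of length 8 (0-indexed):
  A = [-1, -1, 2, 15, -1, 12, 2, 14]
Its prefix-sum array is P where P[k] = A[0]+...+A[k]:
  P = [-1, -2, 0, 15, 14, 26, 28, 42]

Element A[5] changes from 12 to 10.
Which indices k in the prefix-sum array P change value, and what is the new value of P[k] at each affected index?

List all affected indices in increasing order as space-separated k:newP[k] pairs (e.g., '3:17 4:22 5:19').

P[k] = A[0] + ... + A[k]
P[k] includes A[5] iff k >= 5
Affected indices: 5, 6, ..., 7; delta = -2
  P[5]: 26 + -2 = 24
  P[6]: 28 + -2 = 26
  P[7]: 42 + -2 = 40

Answer: 5:24 6:26 7:40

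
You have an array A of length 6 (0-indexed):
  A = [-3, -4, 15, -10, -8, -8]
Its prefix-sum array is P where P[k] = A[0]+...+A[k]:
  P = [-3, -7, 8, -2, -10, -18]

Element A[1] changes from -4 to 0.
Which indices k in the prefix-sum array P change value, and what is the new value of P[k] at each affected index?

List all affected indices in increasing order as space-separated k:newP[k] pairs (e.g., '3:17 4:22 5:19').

Answer: 1:-3 2:12 3:2 4:-6 5:-14

Derivation:
P[k] = A[0] + ... + A[k]
P[k] includes A[1] iff k >= 1
Affected indices: 1, 2, ..., 5; delta = 4
  P[1]: -7 + 4 = -3
  P[2]: 8 + 4 = 12
  P[3]: -2 + 4 = 2
  P[4]: -10 + 4 = -6
  P[5]: -18 + 4 = -14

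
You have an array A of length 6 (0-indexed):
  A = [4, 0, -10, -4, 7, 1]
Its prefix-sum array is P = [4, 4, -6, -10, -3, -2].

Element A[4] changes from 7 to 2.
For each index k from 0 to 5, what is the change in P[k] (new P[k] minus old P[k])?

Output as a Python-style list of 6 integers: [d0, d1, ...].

Element change: A[4] 7 -> 2, delta = -5
For k < 4: P[k] unchanged, delta_P[k] = 0
For k >= 4: P[k] shifts by exactly -5
Delta array: [0, 0, 0, 0, -5, -5]

Answer: [0, 0, 0, 0, -5, -5]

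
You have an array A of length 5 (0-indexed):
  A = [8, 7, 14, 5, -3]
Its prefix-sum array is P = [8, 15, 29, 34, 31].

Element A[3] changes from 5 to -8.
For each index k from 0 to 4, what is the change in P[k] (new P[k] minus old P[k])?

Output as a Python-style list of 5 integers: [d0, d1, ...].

Element change: A[3] 5 -> -8, delta = -13
For k < 3: P[k] unchanged, delta_P[k] = 0
For k >= 3: P[k] shifts by exactly -13
Delta array: [0, 0, 0, -13, -13]

Answer: [0, 0, 0, -13, -13]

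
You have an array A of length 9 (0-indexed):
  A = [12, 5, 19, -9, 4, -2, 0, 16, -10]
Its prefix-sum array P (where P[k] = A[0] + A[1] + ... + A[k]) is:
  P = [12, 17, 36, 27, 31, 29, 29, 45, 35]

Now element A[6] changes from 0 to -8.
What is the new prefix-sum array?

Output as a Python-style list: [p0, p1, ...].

Answer: [12, 17, 36, 27, 31, 29, 21, 37, 27]

Derivation:
Change: A[6] 0 -> -8, delta = -8
P[k] for k < 6: unchanged (A[6] not included)
P[k] for k >= 6: shift by delta = -8
  P[0] = 12 + 0 = 12
  P[1] = 17 + 0 = 17
  P[2] = 36 + 0 = 36
  P[3] = 27 + 0 = 27
  P[4] = 31 + 0 = 31
  P[5] = 29 + 0 = 29
  P[6] = 29 + -8 = 21
  P[7] = 45 + -8 = 37
  P[8] = 35 + -8 = 27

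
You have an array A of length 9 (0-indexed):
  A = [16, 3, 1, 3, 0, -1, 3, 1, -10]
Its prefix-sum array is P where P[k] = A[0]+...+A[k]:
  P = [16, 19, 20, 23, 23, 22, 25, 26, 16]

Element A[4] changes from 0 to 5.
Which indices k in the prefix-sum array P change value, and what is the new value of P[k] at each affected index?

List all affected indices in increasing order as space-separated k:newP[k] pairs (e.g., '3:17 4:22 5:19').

Answer: 4:28 5:27 6:30 7:31 8:21

Derivation:
P[k] = A[0] + ... + A[k]
P[k] includes A[4] iff k >= 4
Affected indices: 4, 5, ..., 8; delta = 5
  P[4]: 23 + 5 = 28
  P[5]: 22 + 5 = 27
  P[6]: 25 + 5 = 30
  P[7]: 26 + 5 = 31
  P[8]: 16 + 5 = 21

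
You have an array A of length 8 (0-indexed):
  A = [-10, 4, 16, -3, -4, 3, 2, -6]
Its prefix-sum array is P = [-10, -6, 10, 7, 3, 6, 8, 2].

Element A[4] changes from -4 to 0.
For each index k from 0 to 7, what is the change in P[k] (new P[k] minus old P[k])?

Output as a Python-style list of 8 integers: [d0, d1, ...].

Element change: A[4] -4 -> 0, delta = 4
For k < 4: P[k] unchanged, delta_P[k] = 0
For k >= 4: P[k] shifts by exactly 4
Delta array: [0, 0, 0, 0, 4, 4, 4, 4]

Answer: [0, 0, 0, 0, 4, 4, 4, 4]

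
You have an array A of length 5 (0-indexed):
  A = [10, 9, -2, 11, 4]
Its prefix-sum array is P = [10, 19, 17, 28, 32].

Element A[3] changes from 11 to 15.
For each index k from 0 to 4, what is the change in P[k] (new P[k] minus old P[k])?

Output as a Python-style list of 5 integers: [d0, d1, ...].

Element change: A[3] 11 -> 15, delta = 4
For k < 3: P[k] unchanged, delta_P[k] = 0
For k >= 3: P[k] shifts by exactly 4
Delta array: [0, 0, 0, 4, 4]

Answer: [0, 0, 0, 4, 4]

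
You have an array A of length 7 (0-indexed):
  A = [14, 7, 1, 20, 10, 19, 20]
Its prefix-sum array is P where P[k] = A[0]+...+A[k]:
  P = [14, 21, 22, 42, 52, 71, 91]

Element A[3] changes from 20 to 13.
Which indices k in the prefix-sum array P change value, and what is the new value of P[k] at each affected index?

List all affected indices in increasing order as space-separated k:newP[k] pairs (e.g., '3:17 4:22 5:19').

Answer: 3:35 4:45 5:64 6:84

Derivation:
P[k] = A[0] + ... + A[k]
P[k] includes A[3] iff k >= 3
Affected indices: 3, 4, ..., 6; delta = -7
  P[3]: 42 + -7 = 35
  P[4]: 52 + -7 = 45
  P[5]: 71 + -7 = 64
  P[6]: 91 + -7 = 84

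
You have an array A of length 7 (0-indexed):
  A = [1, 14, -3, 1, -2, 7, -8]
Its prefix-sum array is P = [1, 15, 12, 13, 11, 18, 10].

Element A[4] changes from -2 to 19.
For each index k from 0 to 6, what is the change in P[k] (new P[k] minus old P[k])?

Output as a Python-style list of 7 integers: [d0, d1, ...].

Element change: A[4] -2 -> 19, delta = 21
For k < 4: P[k] unchanged, delta_P[k] = 0
For k >= 4: P[k] shifts by exactly 21
Delta array: [0, 0, 0, 0, 21, 21, 21]

Answer: [0, 0, 0, 0, 21, 21, 21]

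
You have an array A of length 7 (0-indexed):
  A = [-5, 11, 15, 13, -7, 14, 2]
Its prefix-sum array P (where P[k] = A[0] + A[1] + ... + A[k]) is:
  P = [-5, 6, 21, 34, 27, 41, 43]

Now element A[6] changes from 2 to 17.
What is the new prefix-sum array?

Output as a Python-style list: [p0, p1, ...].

Change: A[6] 2 -> 17, delta = 15
P[k] for k < 6: unchanged (A[6] not included)
P[k] for k >= 6: shift by delta = 15
  P[0] = -5 + 0 = -5
  P[1] = 6 + 0 = 6
  P[2] = 21 + 0 = 21
  P[3] = 34 + 0 = 34
  P[4] = 27 + 0 = 27
  P[5] = 41 + 0 = 41
  P[6] = 43 + 15 = 58

Answer: [-5, 6, 21, 34, 27, 41, 58]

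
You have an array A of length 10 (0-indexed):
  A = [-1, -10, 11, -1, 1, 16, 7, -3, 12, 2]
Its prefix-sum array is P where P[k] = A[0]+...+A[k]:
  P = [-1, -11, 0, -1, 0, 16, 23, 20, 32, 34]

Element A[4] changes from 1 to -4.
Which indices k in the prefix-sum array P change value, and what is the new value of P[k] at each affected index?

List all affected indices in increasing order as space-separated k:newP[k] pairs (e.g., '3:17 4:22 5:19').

P[k] = A[0] + ... + A[k]
P[k] includes A[4] iff k >= 4
Affected indices: 4, 5, ..., 9; delta = -5
  P[4]: 0 + -5 = -5
  P[5]: 16 + -5 = 11
  P[6]: 23 + -5 = 18
  P[7]: 20 + -5 = 15
  P[8]: 32 + -5 = 27
  P[9]: 34 + -5 = 29

Answer: 4:-5 5:11 6:18 7:15 8:27 9:29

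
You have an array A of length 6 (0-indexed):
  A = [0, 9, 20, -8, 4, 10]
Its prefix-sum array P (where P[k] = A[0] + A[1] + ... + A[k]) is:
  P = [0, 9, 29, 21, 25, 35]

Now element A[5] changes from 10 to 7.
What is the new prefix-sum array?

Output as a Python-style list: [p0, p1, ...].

Answer: [0, 9, 29, 21, 25, 32]

Derivation:
Change: A[5] 10 -> 7, delta = -3
P[k] for k < 5: unchanged (A[5] not included)
P[k] for k >= 5: shift by delta = -3
  P[0] = 0 + 0 = 0
  P[1] = 9 + 0 = 9
  P[2] = 29 + 0 = 29
  P[3] = 21 + 0 = 21
  P[4] = 25 + 0 = 25
  P[5] = 35 + -3 = 32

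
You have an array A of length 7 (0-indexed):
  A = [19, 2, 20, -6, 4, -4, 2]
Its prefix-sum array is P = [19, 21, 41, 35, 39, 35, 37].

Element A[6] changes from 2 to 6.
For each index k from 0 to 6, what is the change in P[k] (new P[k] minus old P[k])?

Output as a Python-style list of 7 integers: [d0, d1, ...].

Element change: A[6] 2 -> 6, delta = 4
For k < 6: P[k] unchanged, delta_P[k] = 0
For k >= 6: P[k] shifts by exactly 4
Delta array: [0, 0, 0, 0, 0, 0, 4]

Answer: [0, 0, 0, 0, 0, 0, 4]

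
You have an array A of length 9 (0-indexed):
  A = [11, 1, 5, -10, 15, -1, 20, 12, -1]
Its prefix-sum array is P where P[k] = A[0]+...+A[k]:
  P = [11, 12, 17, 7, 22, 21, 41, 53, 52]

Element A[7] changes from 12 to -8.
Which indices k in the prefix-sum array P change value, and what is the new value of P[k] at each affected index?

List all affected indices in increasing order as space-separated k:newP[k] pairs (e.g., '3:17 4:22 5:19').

P[k] = A[0] + ... + A[k]
P[k] includes A[7] iff k >= 7
Affected indices: 7, 8, ..., 8; delta = -20
  P[7]: 53 + -20 = 33
  P[8]: 52 + -20 = 32

Answer: 7:33 8:32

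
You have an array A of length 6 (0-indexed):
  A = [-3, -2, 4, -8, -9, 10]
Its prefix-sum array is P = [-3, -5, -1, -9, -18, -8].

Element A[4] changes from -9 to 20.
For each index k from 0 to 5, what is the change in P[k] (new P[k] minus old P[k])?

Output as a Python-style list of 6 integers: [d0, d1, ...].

Element change: A[4] -9 -> 20, delta = 29
For k < 4: P[k] unchanged, delta_P[k] = 0
For k >= 4: P[k] shifts by exactly 29
Delta array: [0, 0, 0, 0, 29, 29]

Answer: [0, 0, 0, 0, 29, 29]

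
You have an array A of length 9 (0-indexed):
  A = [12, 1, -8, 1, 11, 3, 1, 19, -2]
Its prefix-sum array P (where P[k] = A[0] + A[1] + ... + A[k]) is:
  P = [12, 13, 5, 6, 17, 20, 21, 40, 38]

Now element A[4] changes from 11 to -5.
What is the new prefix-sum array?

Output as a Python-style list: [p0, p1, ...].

Change: A[4] 11 -> -5, delta = -16
P[k] for k < 4: unchanged (A[4] not included)
P[k] for k >= 4: shift by delta = -16
  P[0] = 12 + 0 = 12
  P[1] = 13 + 0 = 13
  P[2] = 5 + 0 = 5
  P[3] = 6 + 0 = 6
  P[4] = 17 + -16 = 1
  P[5] = 20 + -16 = 4
  P[6] = 21 + -16 = 5
  P[7] = 40 + -16 = 24
  P[8] = 38 + -16 = 22

Answer: [12, 13, 5, 6, 1, 4, 5, 24, 22]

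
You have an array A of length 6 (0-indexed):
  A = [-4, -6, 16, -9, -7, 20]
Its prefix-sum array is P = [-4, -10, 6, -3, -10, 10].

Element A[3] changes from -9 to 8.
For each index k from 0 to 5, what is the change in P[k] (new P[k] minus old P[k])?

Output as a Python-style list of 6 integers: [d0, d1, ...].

Element change: A[3] -9 -> 8, delta = 17
For k < 3: P[k] unchanged, delta_P[k] = 0
For k >= 3: P[k] shifts by exactly 17
Delta array: [0, 0, 0, 17, 17, 17]

Answer: [0, 0, 0, 17, 17, 17]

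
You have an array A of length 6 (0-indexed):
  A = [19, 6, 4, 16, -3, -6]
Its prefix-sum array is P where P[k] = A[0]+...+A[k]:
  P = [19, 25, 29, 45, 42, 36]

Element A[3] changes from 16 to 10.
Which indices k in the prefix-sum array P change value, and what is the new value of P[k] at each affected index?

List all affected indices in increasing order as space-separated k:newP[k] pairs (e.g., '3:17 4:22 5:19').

P[k] = A[0] + ... + A[k]
P[k] includes A[3] iff k >= 3
Affected indices: 3, 4, ..., 5; delta = -6
  P[3]: 45 + -6 = 39
  P[4]: 42 + -6 = 36
  P[5]: 36 + -6 = 30

Answer: 3:39 4:36 5:30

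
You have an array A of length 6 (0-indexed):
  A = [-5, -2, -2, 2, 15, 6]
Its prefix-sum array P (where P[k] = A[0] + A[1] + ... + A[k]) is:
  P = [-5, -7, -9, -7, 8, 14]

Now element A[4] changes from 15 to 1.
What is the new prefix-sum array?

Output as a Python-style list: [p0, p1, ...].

Change: A[4] 15 -> 1, delta = -14
P[k] for k < 4: unchanged (A[4] not included)
P[k] for k >= 4: shift by delta = -14
  P[0] = -5 + 0 = -5
  P[1] = -7 + 0 = -7
  P[2] = -9 + 0 = -9
  P[3] = -7 + 0 = -7
  P[4] = 8 + -14 = -6
  P[5] = 14 + -14 = 0

Answer: [-5, -7, -9, -7, -6, 0]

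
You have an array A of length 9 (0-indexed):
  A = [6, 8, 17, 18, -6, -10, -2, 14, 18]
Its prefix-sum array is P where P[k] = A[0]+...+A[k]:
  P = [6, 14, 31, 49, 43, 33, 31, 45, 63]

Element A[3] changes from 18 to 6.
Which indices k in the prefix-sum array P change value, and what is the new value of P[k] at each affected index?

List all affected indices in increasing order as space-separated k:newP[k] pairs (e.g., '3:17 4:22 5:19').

Answer: 3:37 4:31 5:21 6:19 7:33 8:51

Derivation:
P[k] = A[0] + ... + A[k]
P[k] includes A[3] iff k >= 3
Affected indices: 3, 4, ..., 8; delta = -12
  P[3]: 49 + -12 = 37
  P[4]: 43 + -12 = 31
  P[5]: 33 + -12 = 21
  P[6]: 31 + -12 = 19
  P[7]: 45 + -12 = 33
  P[8]: 63 + -12 = 51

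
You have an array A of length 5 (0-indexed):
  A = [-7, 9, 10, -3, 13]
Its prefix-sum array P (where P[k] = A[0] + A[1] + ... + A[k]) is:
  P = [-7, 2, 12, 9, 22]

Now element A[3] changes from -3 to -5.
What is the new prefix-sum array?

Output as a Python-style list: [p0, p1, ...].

Answer: [-7, 2, 12, 7, 20]

Derivation:
Change: A[3] -3 -> -5, delta = -2
P[k] for k < 3: unchanged (A[3] not included)
P[k] for k >= 3: shift by delta = -2
  P[0] = -7 + 0 = -7
  P[1] = 2 + 0 = 2
  P[2] = 12 + 0 = 12
  P[3] = 9 + -2 = 7
  P[4] = 22 + -2 = 20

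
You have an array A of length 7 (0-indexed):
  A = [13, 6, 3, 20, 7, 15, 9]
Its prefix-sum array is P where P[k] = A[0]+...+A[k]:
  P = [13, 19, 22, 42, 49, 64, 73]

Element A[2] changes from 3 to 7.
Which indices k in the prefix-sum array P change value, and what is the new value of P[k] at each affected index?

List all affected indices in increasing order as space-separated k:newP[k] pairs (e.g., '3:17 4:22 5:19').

P[k] = A[0] + ... + A[k]
P[k] includes A[2] iff k >= 2
Affected indices: 2, 3, ..., 6; delta = 4
  P[2]: 22 + 4 = 26
  P[3]: 42 + 4 = 46
  P[4]: 49 + 4 = 53
  P[5]: 64 + 4 = 68
  P[6]: 73 + 4 = 77

Answer: 2:26 3:46 4:53 5:68 6:77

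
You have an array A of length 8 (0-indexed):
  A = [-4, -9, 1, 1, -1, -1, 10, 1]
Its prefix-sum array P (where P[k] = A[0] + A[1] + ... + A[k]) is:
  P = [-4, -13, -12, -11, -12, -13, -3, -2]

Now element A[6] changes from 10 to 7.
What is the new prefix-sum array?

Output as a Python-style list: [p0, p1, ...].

Answer: [-4, -13, -12, -11, -12, -13, -6, -5]

Derivation:
Change: A[6] 10 -> 7, delta = -3
P[k] for k < 6: unchanged (A[6] not included)
P[k] for k >= 6: shift by delta = -3
  P[0] = -4 + 0 = -4
  P[1] = -13 + 0 = -13
  P[2] = -12 + 0 = -12
  P[3] = -11 + 0 = -11
  P[4] = -12 + 0 = -12
  P[5] = -13 + 0 = -13
  P[6] = -3 + -3 = -6
  P[7] = -2 + -3 = -5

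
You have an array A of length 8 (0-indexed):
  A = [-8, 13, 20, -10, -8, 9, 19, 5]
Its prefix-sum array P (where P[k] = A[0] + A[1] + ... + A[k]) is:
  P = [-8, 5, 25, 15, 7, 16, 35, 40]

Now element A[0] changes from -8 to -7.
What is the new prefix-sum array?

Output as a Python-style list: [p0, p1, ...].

Answer: [-7, 6, 26, 16, 8, 17, 36, 41]

Derivation:
Change: A[0] -8 -> -7, delta = 1
P[k] for k < 0: unchanged (A[0] not included)
P[k] for k >= 0: shift by delta = 1
  P[0] = -8 + 1 = -7
  P[1] = 5 + 1 = 6
  P[2] = 25 + 1 = 26
  P[3] = 15 + 1 = 16
  P[4] = 7 + 1 = 8
  P[5] = 16 + 1 = 17
  P[6] = 35 + 1 = 36
  P[7] = 40 + 1 = 41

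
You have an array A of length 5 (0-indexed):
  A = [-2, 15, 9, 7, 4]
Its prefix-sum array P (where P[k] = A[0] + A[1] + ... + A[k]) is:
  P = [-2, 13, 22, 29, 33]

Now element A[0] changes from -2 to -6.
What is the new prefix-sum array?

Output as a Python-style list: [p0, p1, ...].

Answer: [-6, 9, 18, 25, 29]

Derivation:
Change: A[0] -2 -> -6, delta = -4
P[k] for k < 0: unchanged (A[0] not included)
P[k] for k >= 0: shift by delta = -4
  P[0] = -2 + -4 = -6
  P[1] = 13 + -4 = 9
  P[2] = 22 + -4 = 18
  P[3] = 29 + -4 = 25
  P[4] = 33 + -4 = 29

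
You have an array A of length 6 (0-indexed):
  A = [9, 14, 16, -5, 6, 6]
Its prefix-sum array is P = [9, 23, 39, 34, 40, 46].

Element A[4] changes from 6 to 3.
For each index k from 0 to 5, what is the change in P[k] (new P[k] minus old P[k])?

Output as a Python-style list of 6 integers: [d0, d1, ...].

Answer: [0, 0, 0, 0, -3, -3]

Derivation:
Element change: A[4] 6 -> 3, delta = -3
For k < 4: P[k] unchanged, delta_P[k] = 0
For k >= 4: P[k] shifts by exactly -3
Delta array: [0, 0, 0, 0, -3, -3]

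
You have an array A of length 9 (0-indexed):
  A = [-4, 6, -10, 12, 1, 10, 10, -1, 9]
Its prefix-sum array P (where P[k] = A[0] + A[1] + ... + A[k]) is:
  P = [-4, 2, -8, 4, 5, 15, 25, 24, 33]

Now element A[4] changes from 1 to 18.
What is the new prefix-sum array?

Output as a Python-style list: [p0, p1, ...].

Answer: [-4, 2, -8, 4, 22, 32, 42, 41, 50]

Derivation:
Change: A[4] 1 -> 18, delta = 17
P[k] for k < 4: unchanged (A[4] not included)
P[k] for k >= 4: shift by delta = 17
  P[0] = -4 + 0 = -4
  P[1] = 2 + 0 = 2
  P[2] = -8 + 0 = -8
  P[3] = 4 + 0 = 4
  P[4] = 5 + 17 = 22
  P[5] = 15 + 17 = 32
  P[6] = 25 + 17 = 42
  P[7] = 24 + 17 = 41
  P[8] = 33 + 17 = 50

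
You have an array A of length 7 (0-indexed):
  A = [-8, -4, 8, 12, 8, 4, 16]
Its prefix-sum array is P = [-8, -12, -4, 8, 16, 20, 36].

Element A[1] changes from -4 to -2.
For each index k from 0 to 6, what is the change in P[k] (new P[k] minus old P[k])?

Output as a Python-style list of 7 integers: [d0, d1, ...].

Element change: A[1] -4 -> -2, delta = 2
For k < 1: P[k] unchanged, delta_P[k] = 0
For k >= 1: P[k] shifts by exactly 2
Delta array: [0, 2, 2, 2, 2, 2, 2]

Answer: [0, 2, 2, 2, 2, 2, 2]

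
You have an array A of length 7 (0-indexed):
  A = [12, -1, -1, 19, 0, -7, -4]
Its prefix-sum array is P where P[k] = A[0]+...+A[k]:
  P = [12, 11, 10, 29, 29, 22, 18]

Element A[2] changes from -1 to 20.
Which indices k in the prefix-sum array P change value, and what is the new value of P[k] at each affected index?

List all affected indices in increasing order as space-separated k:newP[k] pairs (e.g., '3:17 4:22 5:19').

P[k] = A[0] + ... + A[k]
P[k] includes A[2] iff k >= 2
Affected indices: 2, 3, ..., 6; delta = 21
  P[2]: 10 + 21 = 31
  P[3]: 29 + 21 = 50
  P[4]: 29 + 21 = 50
  P[5]: 22 + 21 = 43
  P[6]: 18 + 21 = 39

Answer: 2:31 3:50 4:50 5:43 6:39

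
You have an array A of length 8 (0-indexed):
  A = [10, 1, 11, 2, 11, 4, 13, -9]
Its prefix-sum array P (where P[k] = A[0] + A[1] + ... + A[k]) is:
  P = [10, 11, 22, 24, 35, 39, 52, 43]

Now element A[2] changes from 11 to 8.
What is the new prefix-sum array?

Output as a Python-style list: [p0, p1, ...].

Answer: [10, 11, 19, 21, 32, 36, 49, 40]

Derivation:
Change: A[2] 11 -> 8, delta = -3
P[k] for k < 2: unchanged (A[2] not included)
P[k] for k >= 2: shift by delta = -3
  P[0] = 10 + 0 = 10
  P[1] = 11 + 0 = 11
  P[2] = 22 + -3 = 19
  P[3] = 24 + -3 = 21
  P[4] = 35 + -3 = 32
  P[5] = 39 + -3 = 36
  P[6] = 52 + -3 = 49
  P[7] = 43 + -3 = 40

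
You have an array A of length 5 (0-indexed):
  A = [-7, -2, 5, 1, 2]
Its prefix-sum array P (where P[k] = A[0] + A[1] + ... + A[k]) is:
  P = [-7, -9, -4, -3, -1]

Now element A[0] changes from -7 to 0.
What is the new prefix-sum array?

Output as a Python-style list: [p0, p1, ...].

Change: A[0] -7 -> 0, delta = 7
P[k] for k < 0: unchanged (A[0] not included)
P[k] for k >= 0: shift by delta = 7
  P[0] = -7 + 7 = 0
  P[1] = -9 + 7 = -2
  P[2] = -4 + 7 = 3
  P[3] = -3 + 7 = 4
  P[4] = -1 + 7 = 6

Answer: [0, -2, 3, 4, 6]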